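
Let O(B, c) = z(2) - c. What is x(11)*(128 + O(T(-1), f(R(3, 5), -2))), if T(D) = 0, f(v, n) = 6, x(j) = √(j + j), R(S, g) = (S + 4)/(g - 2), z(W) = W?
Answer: 124*√22 ≈ 581.61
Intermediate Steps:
R(S, g) = (4 + S)/(-2 + g)
x(j) = √2*√j (x(j) = √(2*j) = √2*√j)
O(B, c) = 2 - c
x(11)*(128 + O(T(-1), f(R(3, 5), -2))) = (√2*√11)*(128 + (2 - 1*6)) = √22*(128 + (2 - 6)) = √22*(128 - 4) = √22*124 = 124*√22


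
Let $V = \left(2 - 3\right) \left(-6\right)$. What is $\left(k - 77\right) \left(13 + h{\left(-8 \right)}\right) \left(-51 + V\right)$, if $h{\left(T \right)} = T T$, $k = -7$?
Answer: $291060$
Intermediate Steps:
$V = 6$ ($V = \left(-1\right) \left(-6\right) = 6$)
$h{\left(T \right)} = T^{2}$
$\left(k - 77\right) \left(13 + h{\left(-8 \right)}\right) \left(-51 + V\right) = \left(-7 - 77\right) \left(13 + \left(-8\right)^{2}\right) \left(-51 + 6\right) = - 84 \left(13 + 64\right) \left(-45\right) = \left(-84\right) 77 \left(-45\right) = \left(-6468\right) \left(-45\right) = 291060$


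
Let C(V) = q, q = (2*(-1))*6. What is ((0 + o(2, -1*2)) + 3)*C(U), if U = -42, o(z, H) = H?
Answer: -12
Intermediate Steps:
q = -12 (q = -2*6 = -12)
C(V) = -12
((0 + o(2, -1*2)) + 3)*C(U) = ((0 - 1*2) + 3)*(-12) = ((0 - 2) + 3)*(-12) = (-2 + 3)*(-12) = 1*(-12) = -12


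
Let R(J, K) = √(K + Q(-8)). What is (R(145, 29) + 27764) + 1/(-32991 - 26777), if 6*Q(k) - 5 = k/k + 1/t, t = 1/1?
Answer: 1659398751/59768 + √1086/6 ≈ 27770.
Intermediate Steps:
t = 1
Q(k) = 7/6 (Q(k) = ⅚ + (k/k + 1/1)/6 = ⅚ + (1 + 1*1)/6 = ⅚ + (1 + 1)/6 = ⅚ + (⅙)*2 = ⅚ + ⅓ = 7/6)
R(J, K) = √(7/6 + K) (R(J, K) = √(K + 7/6) = √(7/6 + K))
(R(145, 29) + 27764) + 1/(-32991 - 26777) = (√(42 + 36*29)/6 + 27764) + 1/(-32991 - 26777) = (√(42 + 1044)/6 + 27764) + 1/(-59768) = (√1086/6 + 27764) - 1/59768 = (27764 + √1086/6) - 1/59768 = 1659398751/59768 + √1086/6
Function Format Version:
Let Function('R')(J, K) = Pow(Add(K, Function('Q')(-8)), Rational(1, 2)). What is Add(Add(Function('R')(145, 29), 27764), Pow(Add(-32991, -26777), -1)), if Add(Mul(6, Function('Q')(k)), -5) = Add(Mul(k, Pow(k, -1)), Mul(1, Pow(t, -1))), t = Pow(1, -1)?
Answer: Add(Rational(1659398751, 59768), Mul(Rational(1, 6), Pow(1086, Rational(1, 2)))) ≈ 27770.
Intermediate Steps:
t = 1
Function('Q')(k) = Rational(7, 6) (Function('Q')(k) = Add(Rational(5, 6), Mul(Rational(1, 6), Add(Mul(k, Pow(k, -1)), Mul(1, Pow(1, -1))))) = Add(Rational(5, 6), Mul(Rational(1, 6), Add(1, Mul(1, 1)))) = Add(Rational(5, 6), Mul(Rational(1, 6), Add(1, 1))) = Add(Rational(5, 6), Mul(Rational(1, 6), 2)) = Add(Rational(5, 6), Rational(1, 3)) = Rational(7, 6))
Function('R')(J, K) = Pow(Add(Rational(7, 6), K), Rational(1, 2)) (Function('R')(J, K) = Pow(Add(K, Rational(7, 6)), Rational(1, 2)) = Pow(Add(Rational(7, 6), K), Rational(1, 2)))
Add(Add(Function('R')(145, 29), 27764), Pow(Add(-32991, -26777), -1)) = Add(Add(Mul(Rational(1, 6), Pow(Add(42, Mul(36, 29)), Rational(1, 2))), 27764), Pow(Add(-32991, -26777), -1)) = Add(Add(Mul(Rational(1, 6), Pow(Add(42, 1044), Rational(1, 2))), 27764), Pow(-59768, -1)) = Add(Add(Mul(Rational(1, 6), Pow(1086, Rational(1, 2))), 27764), Rational(-1, 59768)) = Add(Add(27764, Mul(Rational(1, 6), Pow(1086, Rational(1, 2)))), Rational(-1, 59768)) = Add(Rational(1659398751, 59768), Mul(Rational(1, 6), Pow(1086, Rational(1, 2))))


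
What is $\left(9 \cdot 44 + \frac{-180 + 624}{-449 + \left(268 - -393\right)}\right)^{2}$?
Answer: $\frac{445167801}{2809} \approx 1.5848 \cdot 10^{5}$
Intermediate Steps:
$\left(9 \cdot 44 + \frac{-180 + 624}{-449 + \left(268 - -393\right)}\right)^{2} = \left(396 + \frac{444}{-449 + \left(268 + 393\right)}\right)^{2} = \left(396 + \frac{444}{-449 + 661}\right)^{2} = \left(396 + \frac{444}{212}\right)^{2} = \left(396 + 444 \cdot \frac{1}{212}\right)^{2} = \left(396 + \frac{111}{53}\right)^{2} = \left(\frac{21099}{53}\right)^{2} = \frac{445167801}{2809}$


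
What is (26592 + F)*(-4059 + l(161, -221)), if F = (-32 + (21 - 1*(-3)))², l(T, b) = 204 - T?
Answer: -107050496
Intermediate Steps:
F = 64 (F = (-32 + (21 + 3))² = (-32 + 24)² = (-8)² = 64)
(26592 + F)*(-4059 + l(161, -221)) = (26592 + 64)*(-4059 + (204 - 1*161)) = 26656*(-4059 + (204 - 161)) = 26656*(-4059 + 43) = 26656*(-4016) = -107050496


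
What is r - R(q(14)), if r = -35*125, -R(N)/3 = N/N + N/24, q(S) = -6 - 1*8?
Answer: -17495/4 ≈ -4373.8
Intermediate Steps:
q(S) = -14 (q(S) = -6 - 8 = -14)
R(N) = -3 - N/8 (R(N) = -3*(N/N + N/24) = -3*(1 + N*(1/24)) = -3*(1 + N/24) = -3 - N/8)
r = -4375
r - R(q(14)) = -4375 - (-3 - ⅛*(-14)) = -4375 - (-3 + 7/4) = -4375 - 1*(-5/4) = -4375 + 5/4 = -17495/4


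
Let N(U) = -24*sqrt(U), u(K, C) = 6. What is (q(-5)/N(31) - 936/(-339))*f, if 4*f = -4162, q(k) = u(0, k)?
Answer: -324636/113 + 2081*sqrt(31)/248 ≈ -2826.2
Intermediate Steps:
q(k) = 6
f = -2081/2 (f = (1/4)*(-4162) = -2081/2 ≈ -1040.5)
(q(-5)/N(31) - 936/(-339))*f = (6/((-24*sqrt(31))) - 936/(-339))*(-2081/2) = (6*(-sqrt(31)/744) - 936*(-1/339))*(-2081/2) = (-sqrt(31)/124 + 312/113)*(-2081/2) = (312/113 - sqrt(31)/124)*(-2081/2) = -324636/113 + 2081*sqrt(31)/248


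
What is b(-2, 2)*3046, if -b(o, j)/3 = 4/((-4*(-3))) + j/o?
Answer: 6092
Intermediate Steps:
b(o, j) = -1 - 3*j/o (b(o, j) = -3*(4/((-4*(-3))) + j/o) = -3*(4/12 + j/o) = -3*(4*(1/12) + j/o) = -3*(⅓ + j/o) = -1 - 3*j/o)
b(-2, 2)*3046 = ((-1*(-2) - 3*2)/(-2))*3046 = -(2 - 6)/2*3046 = -½*(-4)*3046 = 2*3046 = 6092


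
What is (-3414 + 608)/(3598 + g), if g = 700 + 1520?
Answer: -1403/2909 ≈ -0.48230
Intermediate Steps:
g = 2220
(-3414 + 608)/(3598 + g) = (-3414 + 608)/(3598 + 2220) = -2806/5818 = -2806*1/5818 = -1403/2909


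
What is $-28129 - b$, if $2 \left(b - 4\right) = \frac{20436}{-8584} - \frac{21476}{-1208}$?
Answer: $- \frac{9118880857}{324046} \approx -28141.0$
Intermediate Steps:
$b = \frac{3790923}{324046}$ ($b = 4 + \frac{\frac{20436}{-8584} - \frac{21476}{-1208}}{2} = 4 + \frac{20436 \left(- \frac{1}{8584}\right) - - \frac{5369}{302}}{2} = 4 + \frac{- \frac{5109}{2146} + \frac{5369}{302}}{2} = 4 + \frac{1}{2} \cdot \frac{2494739}{162023} = 4 + \frac{2494739}{324046} = \frac{3790923}{324046} \approx 11.699$)
$-28129 - b = -28129 - \frac{3790923}{324046} = - \frac{9118880857}{324046}$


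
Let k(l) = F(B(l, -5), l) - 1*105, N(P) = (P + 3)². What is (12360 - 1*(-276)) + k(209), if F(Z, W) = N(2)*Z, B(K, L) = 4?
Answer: 12631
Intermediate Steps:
N(P) = (3 + P)²
F(Z, W) = 25*Z (F(Z, W) = (3 + 2)²*Z = 5²*Z = 25*Z)
k(l) = -5 (k(l) = 25*4 - 1*105 = 100 - 105 = -5)
(12360 - 1*(-276)) + k(209) = (12360 - 1*(-276)) - 5 = (12360 + 276) - 5 = 12636 - 5 = 12631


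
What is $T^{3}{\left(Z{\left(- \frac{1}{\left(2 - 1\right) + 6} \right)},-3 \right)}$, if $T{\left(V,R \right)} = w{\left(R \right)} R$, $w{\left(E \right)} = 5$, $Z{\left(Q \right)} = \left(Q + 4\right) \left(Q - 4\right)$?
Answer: $-3375$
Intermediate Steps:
$Z{\left(Q \right)} = \left(-4 + Q\right) \left(4 + Q\right)$ ($Z{\left(Q \right)} = \left(4 + Q\right) \left(-4 + Q\right) = \left(-4 + Q\right) \left(4 + Q\right)$)
$T{\left(V,R \right)} = 5 R$
$T^{3}{\left(Z{\left(- \frac{1}{\left(2 - 1\right) + 6} \right)},-3 \right)} = \left(5 \left(-3\right)\right)^{3} = \left(-15\right)^{3} = -3375$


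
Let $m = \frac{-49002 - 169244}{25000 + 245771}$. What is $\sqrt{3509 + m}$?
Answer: $\frac{\sqrt{257210028265803}}{270771} \approx 59.23$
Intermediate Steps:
$m = - \frac{218246}{270771} \approx -0.80602$
$\sqrt{3509 + m} = \sqrt{3509 - \frac{218246}{270771}} = \sqrt{\frac{949917193}{270771}} = \frac{\sqrt{257210028265803}}{270771}$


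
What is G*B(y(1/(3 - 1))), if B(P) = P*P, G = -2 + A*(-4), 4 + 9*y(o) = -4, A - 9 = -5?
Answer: -128/9 ≈ -14.222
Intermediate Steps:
A = 4 (A = 9 - 5 = 4)
y(o) = -8/9 (y(o) = -4/9 + (1/9)*(-4) = -4/9 - 4/9 = -8/9)
G = -18 (G = -2 + 4*(-4) = -2 - 16 = -18)
B(P) = P**2
G*B(y(1/(3 - 1))) = -18*(-8/9)**2 = -18*64/81 = -128/9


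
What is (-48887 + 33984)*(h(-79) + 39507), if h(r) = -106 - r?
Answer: -588370440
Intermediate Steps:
(-48887 + 33984)*(h(-79) + 39507) = (-48887 + 33984)*((-106 - 1*(-79)) + 39507) = -14903*((-106 + 79) + 39507) = -14903*(-27 + 39507) = -14903*39480 = -588370440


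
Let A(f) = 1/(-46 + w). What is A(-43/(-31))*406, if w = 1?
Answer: -406/45 ≈ -9.0222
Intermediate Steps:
A(f) = -1/45 (A(f) = 1/(-46 + 1) = 1/(-45) = -1/45)
A(-43/(-31))*406 = -1/45*406 = -406/45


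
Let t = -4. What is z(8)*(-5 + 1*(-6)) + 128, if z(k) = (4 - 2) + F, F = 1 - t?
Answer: 51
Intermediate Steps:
F = 5 (F = 1 - 1*(-4) = 1 + 4 = 5)
z(k) = 7 (z(k) = (4 - 2) + 5 = 2 + 5 = 7)
z(8)*(-5 + 1*(-6)) + 128 = 7*(-5 + 1*(-6)) + 128 = 7*(-5 - 6) + 128 = 7*(-11) + 128 = -77 + 128 = 51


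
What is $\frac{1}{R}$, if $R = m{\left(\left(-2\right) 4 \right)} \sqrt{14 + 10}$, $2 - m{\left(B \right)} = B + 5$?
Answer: $\frac{\sqrt{6}}{60} \approx 0.040825$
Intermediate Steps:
$m{\left(B \right)} = -3 - B$ ($m{\left(B \right)} = 2 - \left(B + 5\right) = 2 - \left(5 + B\right) = -3 - B$)
$R = 10 \sqrt{6}$ ($R = \left(-3 - \left(-2\right) 4\right) \sqrt{14 + 10} = \left(-3 - -8\right) \sqrt{24} = \left(-3 + 8\right) 2 \sqrt{6} = 5 \cdot 2 \sqrt{6} = 10 \sqrt{6} \approx 24.495$)
$\frac{1}{R} = \frac{1}{10 \sqrt{6}} = \frac{\sqrt{6}}{60}$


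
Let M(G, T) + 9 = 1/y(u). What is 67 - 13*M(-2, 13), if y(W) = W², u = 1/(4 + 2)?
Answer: -284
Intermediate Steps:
u = ⅙ (u = 1/6 = ⅙ ≈ 0.16667)
M(G, T) = 27 (M(G, T) = -9 + 1/((⅙)²) = -9 + 1/(1/36) = -9 + 36 = 27)
67 - 13*M(-2, 13) = 67 - 13*27 = 67 - 351 = -284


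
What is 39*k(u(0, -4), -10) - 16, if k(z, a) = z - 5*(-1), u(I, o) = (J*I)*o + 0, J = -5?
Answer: 179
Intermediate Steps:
u(I, o) = -5*I*o (u(I, o) = (-5*I)*o + 0 = -5*I*o + 0 = -5*I*o)
k(z, a) = 5 + z (k(z, a) = z + 5 = 5 + z)
39*k(u(0, -4), -10) - 16 = 39*(5 - 5*0*(-4)) - 16 = 39*(5 + 0) - 16 = 39*5 - 16 = 195 - 16 = 179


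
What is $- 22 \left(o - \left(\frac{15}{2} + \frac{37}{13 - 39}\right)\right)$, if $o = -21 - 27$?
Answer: $\frac{15466}{13} \approx 1189.7$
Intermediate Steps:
$o = -48$
$- 22 \left(o - \left(\frac{15}{2} + \frac{37}{13 - 39}\right)\right) = - 22 \left(-48 - \left(\frac{15}{2} + \frac{37}{13 - 39}\right)\right) = - 22 \left(-48 - \left(\frac{15}{2} + \frac{37}{-26}\right)\right) = - 22 \left(-48 - \frac{79}{13}\right) = \left(-22\right) \left(- \frac{703}{13}\right) = \frac{15466}{13}$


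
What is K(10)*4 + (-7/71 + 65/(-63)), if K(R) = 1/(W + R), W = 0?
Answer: -16334/22365 ≈ -0.73034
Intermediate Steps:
K(R) = 1/R (K(R) = 1/(0 + R) = 1/R)
K(10)*4 + (-7/71 + 65/(-63)) = 4/10 + (-7/71 + 65/(-63)) = (1/10)*4 + (-7*1/71 + 65*(-1/63)) = 2/5 + (-7/71 - 65/63) = 2/5 - 5056/4473 = -16334/22365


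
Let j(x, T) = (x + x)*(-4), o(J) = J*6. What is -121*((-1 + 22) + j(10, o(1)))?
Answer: 7139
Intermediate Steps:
o(J) = 6*J
j(x, T) = -8*x (j(x, T) = (2*x)*(-4) = -8*x)
-121*((-1 + 22) + j(10, o(1))) = -121*((-1 + 22) - 8*10) = -121*(21 - 80) = -121*(-59) = 7139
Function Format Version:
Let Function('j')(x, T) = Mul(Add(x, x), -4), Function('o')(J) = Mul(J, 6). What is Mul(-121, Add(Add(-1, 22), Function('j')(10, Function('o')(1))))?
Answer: 7139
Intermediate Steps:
Function('o')(J) = Mul(6, J)
Function('j')(x, T) = Mul(-8, x) (Function('j')(x, T) = Mul(Mul(2, x), -4) = Mul(-8, x))
Mul(-121, Add(Add(-1, 22), Function('j')(10, Function('o')(1)))) = Mul(-121, Add(Add(-1, 22), Mul(-8, 10))) = Mul(-121, Add(21, -80)) = Mul(-121, -59) = 7139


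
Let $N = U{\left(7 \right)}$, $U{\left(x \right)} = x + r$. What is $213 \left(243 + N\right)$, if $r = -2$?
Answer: $52824$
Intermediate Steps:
$U{\left(x \right)} = -2 + x$ ($U{\left(x \right)} = x - 2 = -2 + x$)
$N = 5$ ($N = -2 + 7 = 5$)
$213 \left(243 + N\right) = 213 \left(243 + 5\right) = 213 \cdot 248 = 52824$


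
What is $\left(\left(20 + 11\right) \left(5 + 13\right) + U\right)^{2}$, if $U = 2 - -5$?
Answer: $319225$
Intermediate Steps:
$U = 7$ ($U = 2 + 5 = 7$)
$\left(\left(20 + 11\right) \left(5 + 13\right) + U\right)^{2} = \left(\left(20 + 11\right) \left(5 + 13\right) + 7\right)^{2} = \left(31 \cdot 18 + 7\right)^{2} = \left(558 + 7\right)^{2} = 565^{2} = 319225$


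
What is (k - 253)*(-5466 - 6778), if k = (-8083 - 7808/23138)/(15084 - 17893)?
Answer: 99522979668008/32497321 ≈ 3.0625e+6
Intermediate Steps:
k = 93516131/32497321 (k = (-8083 - 7808*1/23138)/(-2809) = (-8083 - 3904/11569)*(-1/2809) = -93516131/11569*(-1/2809) = 93516131/32497321 ≈ 2.8777)
(k - 253)*(-5466 - 6778) = (93516131/32497321 - 253)*(-5466 - 6778) = -8128306082/32497321*(-12244) = 99522979668008/32497321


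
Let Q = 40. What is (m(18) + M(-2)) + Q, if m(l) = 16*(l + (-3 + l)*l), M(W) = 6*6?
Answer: 4684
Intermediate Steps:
M(W) = 36
m(l) = 16*l + 16*l*(-3 + l) (m(l) = 16*(l + l*(-3 + l)) = 16*l + 16*l*(-3 + l))
(m(18) + M(-2)) + Q = (16*18*(-2 + 18) + 36) + 40 = (16*18*16 + 36) + 40 = (4608 + 36) + 40 = 4644 + 40 = 4684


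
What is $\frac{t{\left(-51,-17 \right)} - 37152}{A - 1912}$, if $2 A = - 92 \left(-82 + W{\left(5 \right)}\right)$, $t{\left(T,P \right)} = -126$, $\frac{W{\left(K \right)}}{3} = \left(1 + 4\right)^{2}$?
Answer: $\frac{6213}{265} \approx 23.445$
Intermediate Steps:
$W{\left(K \right)} = 75$ ($W{\left(K \right)} = 3 \left(1 + 4\right)^{2} = 3 \cdot 5^{2} = 3 \cdot 25 = 75$)
$A = 322$ ($A = \frac{\left(-92\right) \left(-82 + 75\right)}{2} = \frac{\left(-92\right) \left(-7\right)}{2} = \frac{1}{2} \cdot 644 = 322$)
$\frac{t{\left(-51,-17 \right)} - 37152}{A - 1912} = \frac{-126 - 37152}{322 - 1912} = - \frac{37278}{-1590} = \left(-37278\right) \left(- \frac{1}{1590}\right) = \frac{6213}{265}$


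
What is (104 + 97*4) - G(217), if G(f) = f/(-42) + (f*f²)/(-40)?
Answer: 30714599/120 ≈ 2.5596e+5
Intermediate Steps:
G(f) = -f³/40 - f/42 (G(f) = f*(-1/42) + f³*(-1/40) = -f/42 - f³/40 = -f³/40 - f/42)
(104 + 97*4) - G(217) = (104 + 97*4) - (-1/40*217³ - 1/42*217) = (104 + 388) - (-1/40*10218313 - 31/6) = 492 - (-10218313/40 - 31/6) = 492 - 1*(-30655559/120) = 492 + 30655559/120 = 30714599/120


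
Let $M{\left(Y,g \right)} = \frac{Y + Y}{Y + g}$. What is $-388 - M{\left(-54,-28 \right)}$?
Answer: $- \frac{15962}{41} \approx -389.32$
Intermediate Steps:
$M{\left(Y,g \right)} = \frac{2 Y}{Y + g}$
$-388 - M{\left(-54,-28 \right)} = -388 - 2 \left(-54\right) \frac{1}{-54 - 28} = -388 - 2 \left(-54\right) \frac{1}{-82} = -388 - 2 \left(-54\right) \left(- \frac{1}{82}\right) = -388 - \frac{54}{41} = - \frac{15962}{41}$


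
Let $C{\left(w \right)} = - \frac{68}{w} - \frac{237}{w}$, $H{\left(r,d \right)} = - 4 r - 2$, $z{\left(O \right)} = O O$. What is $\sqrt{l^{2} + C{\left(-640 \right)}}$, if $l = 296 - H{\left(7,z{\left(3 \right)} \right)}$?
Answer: $\frac{\sqrt{27206778}}{16} \approx 326.0$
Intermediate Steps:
$z{\left(O \right)} = O^{2}$
$H{\left(r,d \right)} = -2 - 4 r$
$l = 326$ ($l = 296 - \left(-2 - 28\right) = 296 - -30 = 296 + 30 = 326$)
$C{\left(w \right)} = - \frac{305}{w}$
$\sqrt{l^{2} + C{\left(-640 \right)}} = \sqrt{326^{2} - \frac{305}{-640}} = \sqrt{106276 - - \frac{61}{128}} = \sqrt{106276 + \frac{61}{128}} = \sqrt{\frac{13603389}{128}} = \frac{\sqrt{27206778}}{16}$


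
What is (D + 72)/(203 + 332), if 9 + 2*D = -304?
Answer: -169/1070 ≈ -0.15794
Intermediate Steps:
D = -313/2 (D = -9/2 + (½)*(-304) = -9/2 - 152 = -313/2 ≈ -156.50)
(D + 72)/(203 + 332) = (-313/2 + 72)/(203 + 332) = -169/2/535 = -169/2*1/535 = -169/1070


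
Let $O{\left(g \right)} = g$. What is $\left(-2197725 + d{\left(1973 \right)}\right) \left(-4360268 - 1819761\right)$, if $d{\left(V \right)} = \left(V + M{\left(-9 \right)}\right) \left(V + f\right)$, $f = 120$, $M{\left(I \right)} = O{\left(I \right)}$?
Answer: $-11821944334883$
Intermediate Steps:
$M{\left(I \right)} = I$
$d{\left(V \right)} = \left(-9 + V\right) \left(120 + V\right)$ ($d{\left(V \right)} = \left(V - 9\right) \left(V + 120\right) = \left(-9 + V\right) \left(120 + V\right)$)
$\left(-2197725 + d{\left(1973 \right)}\right) \left(-4360268 - 1819761\right) = \left(-2197725 + \left(-1080 + 1973^{2} + 111 \cdot 1973\right)\right) \left(-4360268 - 1819761\right) = \left(-2197725 + \left(-1080 + 3892729 + 219003\right)\right) \left(-6180029\right) = \left(-2197725 + 4110652\right) \left(-6180029\right) = 1912927 \left(-6180029\right) = -11821944334883$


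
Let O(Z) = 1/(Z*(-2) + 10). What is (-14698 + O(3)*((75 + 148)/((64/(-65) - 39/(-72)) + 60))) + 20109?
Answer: 502817569/92909 ≈ 5411.9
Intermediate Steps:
O(Z) = 1/(10 - 2*Z) (O(Z) = 1/(-2*Z + 10) = 1/(10 - 2*Z))
(-14698 + O(3)*((75 + 148)/((64/(-65) - 39/(-72)) + 60))) + 20109 = (-14698 + (-1/(-10 + 2*3))*((75 + 148)/((64/(-65) - 39/(-72)) + 60))) + 20109 = (-14698 + (-1/(-10 + 6))*(223/((64*(-1/65) - 39*(-1/72)) + 60))) + 20109 = (-14698 + (-1/(-4))*(223/((-64/65 + 13/24) + 60))) + 20109 = (-14698 + (-1*(-¼))*(223/(-691/1560 + 60))) + 20109 = (-14698 + (223/(92909/1560))/4) + 20109 = (-14698 + (223*(1560/92909))/4) + 20109 = (-14698 + (¼)*(347880/92909)) + 20109 = (-14698 + 86970/92909) + 20109 = -1365489512/92909 + 20109 = 502817569/92909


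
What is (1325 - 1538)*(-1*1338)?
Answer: 284994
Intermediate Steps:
(1325 - 1538)*(-1*1338) = -213*(-1338) = 284994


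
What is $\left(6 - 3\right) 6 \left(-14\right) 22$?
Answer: $-5544$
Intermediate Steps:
$\left(6 - 3\right) 6 \left(-14\right) 22 = 3 \cdot 6 \left(-14\right) 22 = 18 \left(-14\right) 22 = \left(-252\right) 22 = -5544$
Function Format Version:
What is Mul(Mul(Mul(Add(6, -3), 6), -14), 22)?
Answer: -5544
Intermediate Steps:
Mul(Mul(Mul(Add(6, -3), 6), -14), 22) = Mul(Mul(Mul(3, 6), -14), 22) = Mul(Mul(18, -14), 22) = Mul(-252, 22) = -5544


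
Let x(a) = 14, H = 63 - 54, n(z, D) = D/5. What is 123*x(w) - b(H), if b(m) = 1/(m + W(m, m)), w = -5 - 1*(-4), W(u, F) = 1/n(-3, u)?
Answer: 148083/86 ≈ 1721.9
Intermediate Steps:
n(z, D) = D/5 (n(z, D) = D*(1/5) = D/5)
H = 9
W(u, F) = 5/u (W(u, F) = 1/(u/5) = 5/u)
w = -1 (w = -5 + 4 = -1)
b(m) = 1/(m + 5/m)
123*x(w) - b(H) = 123*14 - 9/(5 + 9**2) = 1722 - 9/(5 + 81) = 1722 - 9/86 = 148083/86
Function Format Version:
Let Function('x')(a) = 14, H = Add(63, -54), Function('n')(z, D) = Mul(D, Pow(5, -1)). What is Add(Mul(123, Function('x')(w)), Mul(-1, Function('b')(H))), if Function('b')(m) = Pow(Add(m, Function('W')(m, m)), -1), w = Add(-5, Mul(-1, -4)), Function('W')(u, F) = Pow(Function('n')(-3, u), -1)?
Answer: Rational(148083, 86) ≈ 1721.9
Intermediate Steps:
Function('n')(z, D) = Mul(Rational(1, 5), D) (Function('n')(z, D) = Mul(D, Rational(1, 5)) = Mul(Rational(1, 5), D))
H = 9
Function('W')(u, F) = Mul(5, Pow(u, -1)) (Function('W')(u, F) = Pow(Mul(Rational(1, 5), u), -1) = Mul(5, Pow(u, -1)))
w = -1 (w = Add(-5, 4) = -1)
Function('b')(m) = Pow(Add(m, Mul(5, Pow(m, -1))), -1)
Add(Mul(123, Function('x')(w)), Mul(-1, Function('b')(H))) = Add(Mul(123, 14), Mul(-1, Mul(9, Pow(Add(5, Pow(9, 2)), -1)))) = Add(1722, Mul(-1, Mul(9, Pow(Add(5, 81), -1)))) = Add(1722, Mul(-1, Mul(9, Pow(86, -1)))) = Add(1722, Mul(-1, Mul(9, Rational(1, 86)))) = Add(1722, Mul(-1, Rational(9, 86))) = Add(1722, Rational(-9, 86)) = Rational(148083, 86)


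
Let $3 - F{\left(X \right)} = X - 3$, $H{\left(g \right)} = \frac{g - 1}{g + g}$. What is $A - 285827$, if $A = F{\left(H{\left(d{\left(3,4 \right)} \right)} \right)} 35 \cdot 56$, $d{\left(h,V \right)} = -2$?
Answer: $-275537$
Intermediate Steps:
$H{\left(g \right)} = \frac{-1 + g}{2 g}$
$F{\left(X \right)} = 6 - X$ ($F{\left(X \right)} = 3 - \left(X - 3\right) = 3 - \left(-3 + X\right) = 6 - X$)
$A = 10290$ ($A = \left(6 - \frac{-1 - 2}{2 \left(-2\right)}\right) 35 \cdot 56 = \left(6 - \frac{1}{2} \left(- \frac{1}{2}\right) \left(-3\right)\right) 35 \cdot 56 = \left(6 - \frac{3}{4}\right) 35 \cdot 56 = \frac{21}{4} \cdot 35 \cdot 56 = \frac{735}{4} \cdot 56 = 10290$)
$A - 285827 = 10290 - 285827 = -275537$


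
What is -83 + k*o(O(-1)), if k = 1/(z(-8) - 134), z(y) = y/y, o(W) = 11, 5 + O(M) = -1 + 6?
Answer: -11050/133 ≈ -83.083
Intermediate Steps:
O(M) = 0 (O(M) = -5 + (-1 + 6) = -5 + 5 = 0)
z(y) = 1
k = -1/133 (k = 1/(1 - 134) = 1/(-133) = -1/133 ≈ -0.0075188)
-83 + k*o(O(-1)) = -83 - 1/133*11 = -83 - 11/133 = -11050/133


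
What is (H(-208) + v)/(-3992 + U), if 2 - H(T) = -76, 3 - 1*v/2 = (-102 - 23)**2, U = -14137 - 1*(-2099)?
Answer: 15583/8015 ≈ 1.9442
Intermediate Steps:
U = -12038 (U = -14137 + 2099 = -12038)
v = -31244 (v = 6 - 2*(-102 - 23)**2 = 6 - 2*(-125)**2 = 6 - 2*15625 = 6 - 31250 = -31244)
H(T) = 78 (H(T) = 2 - 1*(-76) = 2 + 76 = 78)
(H(-208) + v)/(-3992 + U) = (78 - 31244)/(-3992 - 12038) = -31166/(-16030) = -31166*(-1/16030) = 15583/8015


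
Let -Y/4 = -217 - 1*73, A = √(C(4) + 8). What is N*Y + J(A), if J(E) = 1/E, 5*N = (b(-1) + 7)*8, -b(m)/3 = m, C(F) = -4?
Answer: 37121/2 ≈ 18561.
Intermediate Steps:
b(m) = -3*m
A = 2 (A = √(-4 + 8) = √4 = 2)
Y = 1160 (Y = -4*(-217 - 1*73) = -4*(-217 - 73) = -4*(-290) = 1160)
N = 16 (N = ((-3*(-1) + 7)*8)/5 = ((3 + 7)*8)/5 = (10*8)/5 = (⅕)*80 = 16)
N*Y + J(A) = 16*1160 + 1/2 = 18560 + ½ = 37121/2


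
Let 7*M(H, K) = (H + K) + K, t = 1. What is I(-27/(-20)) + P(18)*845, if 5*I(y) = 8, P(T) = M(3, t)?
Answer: 21181/35 ≈ 605.17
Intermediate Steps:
M(H, K) = H/7 + 2*K/7 (M(H, K) = ((H + K) + K)/7 = (H + 2*K)/7 = H/7 + 2*K/7)
P(T) = 5/7 (P(T) = (⅐)*3 + (2/7)*1 = 3/7 + 2/7 = 5/7)
I(y) = 8/5 (I(y) = (⅕)*8 = 8/5)
I(-27/(-20)) + P(18)*845 = 8/5 + (5/7)*845 = 8/5 + 4225/7 = 21181/35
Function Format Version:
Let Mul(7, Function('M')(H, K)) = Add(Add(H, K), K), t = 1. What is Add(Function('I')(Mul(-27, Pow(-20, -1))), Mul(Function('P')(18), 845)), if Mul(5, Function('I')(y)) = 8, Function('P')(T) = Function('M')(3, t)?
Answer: Rational(21181, 35) ≈ 605.17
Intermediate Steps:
Function('M')(H, K) = Add(Mul(Rational(1, 7), H), Mul(Rational(2, 7), K)) (Function('M')(H, K) = Mul(Rational(1, 7), Add(Add(H, K), K)) = Mul(Rational(1, 7), Add(H, Mul(2, K))) = Add(Mul(Rational(1, 7), H), Mul(Rational(2, 7), K)))
Function('P')(T) = Rational(5, 7) (Function('P')(T) = Add(Mul(Rational(1, 7), 3), Mul(Rational(2, 7), 1)) = Add(Rational(3, 7), Rational(2, 7)) = Rational(5, 7))
Function('I')(y) = Rational(8, 5) (Function('I')(y) = Mul(Rational(1, 5), 8) = Rational(8, 5))
Add(Function('I')(Mul(-27, Pow(-20, -1))), Mul(Function('P')(18), 845)) = Add(Rational(8, 5), Mul(Rational(5, 7), 845)) = Add(Rational(8, 5), Rational(4225, 7)) = Rational(21181, 35)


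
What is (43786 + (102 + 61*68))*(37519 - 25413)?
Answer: 581523816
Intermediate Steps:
(43786 + (102 + 61*68))*(37519 - 25413) = (43786 + (102 + 4148))*12106 = (43786 + 4250)*12106 = 48036*12106 = 581523816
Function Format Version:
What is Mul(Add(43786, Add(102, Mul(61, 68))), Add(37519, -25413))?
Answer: 581523816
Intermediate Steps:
Mul(Add(43786, Add(102, Mul(61, 68))), Add(37519, -25413)) = Mul(Add(43786, Add(102, 4148)), 12106) = Mul(Add(43786, 4250), 12106) = Mul(48036, 12106) = 581523816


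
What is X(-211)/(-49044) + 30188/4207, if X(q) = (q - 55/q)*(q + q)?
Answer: 92200279/17194009 ≈ 5.3624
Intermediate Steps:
X(q) = 2*q*(q - 55/q) (X(q) = (q - 55/q)*(2*q) = 2*q*(q - 55/q))
X(-211)/(-49044) + 30188/4207 = (-110 + 2*(-211)**2)/(-49044) + 30188/4207 = (-110 + 2*44521)*(-1/49044) + 30188*(1/4207) = (-110 + 89042)*(-1/49044) + 30188/4207 = 88932*(-1/49044) + 30188/4207 = -7411/4087 + 30188/4207 = 92200279/17194009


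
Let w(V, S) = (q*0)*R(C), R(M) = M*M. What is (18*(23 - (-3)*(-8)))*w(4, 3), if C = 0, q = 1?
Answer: 0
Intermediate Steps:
R(M) = M**2
w(V, S) = 0 (w(V, S) = (1*0)*0**2 = 0*0 = 0)
(18*(23 - (-3)*(-8)))*w(4, 3) = (18*(23 - (-3)*(-8)))*0 = (18*(23 - 1*24))*0 = (18*(23 - 24))*0 = (18*(-1))*0 = -18*0 = 0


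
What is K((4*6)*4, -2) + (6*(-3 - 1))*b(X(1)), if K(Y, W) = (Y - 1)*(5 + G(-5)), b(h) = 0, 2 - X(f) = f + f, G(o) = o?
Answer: 0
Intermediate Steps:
X(f) = 2 - 2*f (X(f) = 2 - (f + f) = 2 - 2*f)
K(Y, W) = 0 (K(Y, W) = (Y - 1)*(5 - 5) = (-1 + Y)*0 = 0)
K((4*6)*4, -2) + (6*(-3 - 1))*b(X(1)) = 0 + (6*(-3 - 1))*0 = 0 + (6*(-4))*0 = 0 - 24*0 = 0 + 0 = 0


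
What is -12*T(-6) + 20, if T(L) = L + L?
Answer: 164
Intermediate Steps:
T(L) = 2*L
-12*T(-6) + 20 = -24*(-6) + 20 = -12*(-12) + 20 = 144 + 20 = 164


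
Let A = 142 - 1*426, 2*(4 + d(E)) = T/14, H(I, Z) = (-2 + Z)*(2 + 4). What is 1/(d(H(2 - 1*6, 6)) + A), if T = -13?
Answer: -28/8077 ≈ -0.0034666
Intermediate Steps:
H(I, Z) = -12 + 6*Z (H(I, Z) = (-2 + Z)*6 = -12 + 6*Z)
d(E) = -125/28 (d(E) = -4 + (-13/14)/2 = -4 + (-13*1/14)/2 = -4 + (½)*(-13/14) = -4 - 13/28 = -125/28)
A = -284 (A = 142 - 426 = -284)
1/(d(H(2 - 1*6, 6)) + A) = 1/(-125/28 - 284) = 1/(-8077/28) = -28/8077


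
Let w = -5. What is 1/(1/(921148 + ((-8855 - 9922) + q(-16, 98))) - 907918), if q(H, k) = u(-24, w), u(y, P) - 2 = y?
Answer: -902349/819258899381 ≈ -1.1014e-6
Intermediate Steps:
u(y, P) = 2 + y
q(H, k) = -22 (q(H, k) = 2 - 24 = -22)
1/(1/(921148 + ((-8855 - 9922) + q(-16, 98))) - 907918) = 1/(1/(921148 + ((-8855 - 9922) - 22)) - 907918) = 1/(1/(921148 + (-18777 - 22)) - 907918) = 1/(1/(921148 - 18799) - 907918) = 1/(1/902349 - 907918) = 1/(-819258899381/902349) = -902349/819258899381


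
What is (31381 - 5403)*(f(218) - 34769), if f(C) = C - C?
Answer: -903229082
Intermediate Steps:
f(C) = 0
(31381 - 5403)*(f(218) - 34769) = (31381 - 5403)*(0 - 34769) = 25978*(-34769) = -903229082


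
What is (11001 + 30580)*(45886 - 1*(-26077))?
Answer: 2992293503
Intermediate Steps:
(11001 + 30580)*(45886 - 1*(-26077)) = 41581*(45886 + 26077) = 41581*71963 = 2992293503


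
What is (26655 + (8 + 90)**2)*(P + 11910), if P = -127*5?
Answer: 408820225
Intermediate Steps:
P = -635
(26655 + (8 + 90)**2)*(P + 11910) = (26655 + (8 + 90)**2)*(-635 + 11910) = (26655 + 98**2)*11275 = (26655 + 9604)*11275 = 36259*11275 = 408820225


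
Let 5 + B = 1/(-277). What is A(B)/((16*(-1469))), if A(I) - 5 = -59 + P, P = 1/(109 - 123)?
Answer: 757/329056 ≈ 0.0023005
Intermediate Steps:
B = -1386/277 (B = -5 + 1/(-277) = -5 - 1/277 = -1386/277 ≈ -5.0036)
P = -1/14 (P = 1/(-14) = -1/14 ≈ -0.071429)
A(I) = -757/14 (A(I) = 5 + (-59 - 1/14) = 5 - 827/14 = -757/14)
A(B)/((16*(-1469))) = -757/(14*(16*(-1469))) = -757/14/(-23504) = -757/14*(-1/23504) = 757/329056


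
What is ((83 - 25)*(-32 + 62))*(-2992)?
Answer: -5206080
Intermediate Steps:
((83 - 25)*(-32 + 62))*(-2992) = (58*30)*(-2992) = 1740*(-2992) = -5206080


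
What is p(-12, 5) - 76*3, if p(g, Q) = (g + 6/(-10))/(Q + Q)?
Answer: -11463/50 ≈ -229.26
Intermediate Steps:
p(g, Q) = (-⅗ + g)/(2*Q) (p(g, Q) = (g + 6*(-⅒))/((2*Q)) = (g - ⅗)*(1/(2*Q)) = (-⅗ + g)*(1/(2*Q)) = (-⅗ + g)/(2*Q))
p(-12, 5) - 76*3 = (⅒)*(-3 + 5*(-12))/5 - 76*3 = (⅒)*(⅕)*(-3 - 60) - 228 = (⅒)*(⅕)*(-63) - 228 = -63/50 - 228 = -11463/50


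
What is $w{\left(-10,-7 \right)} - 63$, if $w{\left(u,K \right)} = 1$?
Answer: $-62$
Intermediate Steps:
$w{\left(-10,-7 \right)} - 63 = 1 - 63 = -62$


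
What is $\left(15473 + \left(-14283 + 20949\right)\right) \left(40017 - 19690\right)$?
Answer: $450019453$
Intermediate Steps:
$\left(15473 + \left(-14283 + 20949\right)\right) \left(40017 - 19690\right) = \left(15473 + 6666\right) 20327 = 22139 \cdot 20327 = 450019453$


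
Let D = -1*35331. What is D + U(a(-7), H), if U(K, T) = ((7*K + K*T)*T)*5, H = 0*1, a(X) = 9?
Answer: -35331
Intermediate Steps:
H = 0
D = -35331
U(K, T) = 5*T*(7*K + K*T) (U(K, T) = (T*(7*K + K*T))*5 = 5*T*(7*K + K*T))
D + U(a(-7), H) = -35331 + 5*9*0*(7 + 0) = -35331 + 5*9*0*7 = -35331 + 0 = -35331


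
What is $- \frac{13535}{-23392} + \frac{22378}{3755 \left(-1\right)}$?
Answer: $- \frac{472642251}{87836960} \approx -5.3809$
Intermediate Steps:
$- \frac{13535}{-23392} + \frac{22378}{3755 \left(-1\right)} = \left(-13535\right) \left(- \frac{1}{23392}\right) + \frac{22378}{-3755} = \frac{13535}{23392} + 22378 \left(- \frac{1}{3755}\right) = \frac{13535}{23392} - \frac{22378}{3755} = - \frac{472642251}{87836960}$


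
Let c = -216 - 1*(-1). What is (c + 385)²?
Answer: 28900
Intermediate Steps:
c = -215 (c = -216 + 1 = -215)
(c + 385)² = (-215 + 385)² = 170² = 28900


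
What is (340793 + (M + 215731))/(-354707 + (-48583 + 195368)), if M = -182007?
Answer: -2619/1454 ≈ -1.8012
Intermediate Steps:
(340793 + (M + 215731))/(-354707 + (-48583 + 195368)) = (340793 + (-182007 + 215731))/(-354707 + (-48583 + 195368)) = (340793 + 33724)/(-354707 + 146785) = 374517/(-207922) = 374517*(-1/207922) = -2619/1454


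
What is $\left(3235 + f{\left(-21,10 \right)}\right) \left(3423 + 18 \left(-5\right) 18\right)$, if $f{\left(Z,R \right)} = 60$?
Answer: $5940885$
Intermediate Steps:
$\left(3235 + f{\left(-21,10 \right)}\right) \left(3423 + 18 \left(-5\right) 18\right) = \left(3235 + 60\right) \left(3423 + 18 \left(-5\right) 18\right) = 3295 \left(3423 - 1620\right) = 3295 \cdot 1803 = 5940885$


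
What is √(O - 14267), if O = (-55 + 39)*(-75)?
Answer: I*√13067 ≈ 114.31*I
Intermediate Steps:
O = 1200 (O = -16*(-75) = 1200)
√(O - 14267) = √(1200 - 14267) = √(-13067) = I*√13067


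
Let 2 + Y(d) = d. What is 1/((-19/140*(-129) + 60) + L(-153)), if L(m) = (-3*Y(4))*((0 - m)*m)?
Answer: 140/19674411 ≈ 7.1158e-6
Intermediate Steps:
Y(d) = -2 + d
L(m) = 6*m² (L(m) = (-3*(-2 + 4))*((0 - m)*m) = (-3*2)*((-m)*m) = -(-6)*m² = 6*m²)
1/((-19/140*(-129) + 60) + L(-153)) = 1/((-19/140*(-129) + 60) + 6*(-153)²) = 1/((-19*1/140*(-129) + 60) + 6*23409) = 1/((-19/140*(-129) + 60) + 140454) = 1/((2451/140 + 60) + 140454) = 1/(10851/140 + 140454) = 1/(19674411/140) = 140/19674411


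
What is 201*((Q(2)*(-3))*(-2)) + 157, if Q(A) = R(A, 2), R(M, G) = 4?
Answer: 4981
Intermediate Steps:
Q(A) = 4
201*((Q(2)*(-3))*(-2)) + 157 = 201*((4*(-3))*(-2)) + 157 = 201*(-12*(-2)) + 157 = 201*24 + 157 = 4824 + 157 = 4981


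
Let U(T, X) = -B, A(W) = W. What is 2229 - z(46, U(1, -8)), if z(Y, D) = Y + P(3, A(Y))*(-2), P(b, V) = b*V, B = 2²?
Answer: 2459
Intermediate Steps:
B = 4
U(T, X) = -4 (U(T, X) = -1*4 = -4)
P(b, V) = V*b
z(Y, D) = -5*Y (z(Y, D) = Y + (Y*3)*(-2) = Y + (3*Y)*(-2) = Y - 6*Y = -5*Y)
2229 - z(46, U(1, -8)) = 2229 - (-5)*46 = 2229 - 1*(-230) = 2229 + 230 = 2459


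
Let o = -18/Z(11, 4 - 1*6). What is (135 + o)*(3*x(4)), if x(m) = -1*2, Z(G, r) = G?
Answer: -8802/11 ≈ -800.18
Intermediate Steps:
x(m) = -2
o = -18/11 ≈ -1.6364
(135 + o)*(3*x(4)) = (135 - 18/11)*(3*(-2)) = (1467/11)*(-6) = -8802/11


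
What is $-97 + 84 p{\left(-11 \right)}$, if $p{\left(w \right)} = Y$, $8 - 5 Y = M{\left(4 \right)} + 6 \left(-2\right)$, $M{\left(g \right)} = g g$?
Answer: $- \frac{149}{5} \approx -29.8$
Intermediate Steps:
$M{\left(g \right)} = g^{2}$
$Y = \frac{4}{5}$ ($Y = \frac{8}{5} - \frac{4^{2} + 6 \left(-2\right)}{5} = \frac{8}{5} - \frac{16 - 12}{5} = \frac{8}{5} - \frac{4}{5} = \frac{4}{5} \approx 0.8$)
$p{\left(w \right)} = \frac{4}{5}$
$-97 + 84 p{\left(-11 \right)} = -97 + 84 \cdot \frac{4}{5} = -97 + \frac{336}{5} = - \frac{149}{5}$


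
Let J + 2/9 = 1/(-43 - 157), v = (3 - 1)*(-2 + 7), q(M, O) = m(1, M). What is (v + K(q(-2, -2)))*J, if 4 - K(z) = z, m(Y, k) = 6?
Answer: -409/225 ≈ -1.8178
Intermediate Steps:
q(M, O) = 6
K(z) = 4 - z
v = 10 (v = 2*5 = 10)
J = -409/1800 (J = -2/9 + 1/(-43 - 157) = -2/9 + 1/(-200) = -2/9 - 1/200 = -409/1800 ≈ -0.22722)
(v + K(q(-2, -2)))*J = (10 + (4 - 1*6))*(-409/1800) = (10 + (4 - 6))*(-409/1800) = (10 - 2)*(-409/1800) = 8*(-409/1800) = -409/225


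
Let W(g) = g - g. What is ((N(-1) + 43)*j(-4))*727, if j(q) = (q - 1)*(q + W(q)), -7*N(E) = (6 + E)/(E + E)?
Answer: 4412890/7 ≈ 6.3041e+5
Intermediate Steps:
W(g) = 0
N(E) = -(6 + E)/(14*E) (N(E) = -(6 + E)/(7*(E + E)) = -(6 + E)/(7*(2*E)) = -(6 + E)*1/(2*E)/7 = -(6 + E)/(14*E))
j(q) = q*(-1 + q) (j(q) = (q - 1)*(q + 0) = (-1 + q)*q = q*(-1 + q))
((N(-1) + 43)*j(-4))*727 = (((1/14)*(-6 - 1*(-1))/(-1) + 43)*(-4*(-1 - 4)))*727 = (((1/14)*(-1)*(-6 + 1) + 43)*(-4*(-5)))*727 = (((1/14)*(-1)*(-5) + 43)*20)*727 = ((5/14 + 43)*20)*727 = ((607/14)*20)*727 = (6070/7)*727 = 4412890/7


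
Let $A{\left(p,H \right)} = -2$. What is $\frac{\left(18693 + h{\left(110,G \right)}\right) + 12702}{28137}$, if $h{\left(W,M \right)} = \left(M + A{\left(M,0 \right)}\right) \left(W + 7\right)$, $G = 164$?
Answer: $\frac{16783}{9379} \approx 1.7894$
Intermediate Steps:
$h{\left(W,M \right)} = \left(-2 + M\right) \left(7 + W\right)$ ($h{\left(W,M \right)} = \left(M - 2\right) \left(W + 7\right) = \left(-2 + M\right) \left(7 + W\right)$)
$\frac{\left(18693 + h{\left(110,G \right)}\right) + 12702}{28137} = \frac{\left(18693 + \left(-14 - 220 + 7 \cdot 164 + 164 \cdot 110\right)\right) + 12702}{28137} = \left(\left(18693 + \left(-14 - 220 + 1148 + 18040\right)\right) + 12702\right) \frac{1}{28137} = \left(\left(18693 + 18954\right) + 12702\right) \frac{1}{28137} = \left(37647 + 12702\right) \frac{1}{28137} = 50349 \cdot \frac{1}{28137} = \frac{16783}{9379}$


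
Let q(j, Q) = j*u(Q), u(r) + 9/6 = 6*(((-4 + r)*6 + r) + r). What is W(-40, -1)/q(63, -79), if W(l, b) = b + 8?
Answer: -2/70875 ≈ -2.8219e-5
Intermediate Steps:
u(r) = -291/2 + 48*r (u(r) = -3/2 + 6*(((-4 + r)*6 + r) + r) = -3/2 + 6*(((-24 + 6*r) + r) + r) = -3/2 + 6*((-24 + 7*r) + r) = -3/2 + 6*(-24 + 8*r) = -3/2 + (-144 + 48*r) = -291/2 + 48*r)
q(j, Q) = j*(-291/2 + 48*Q)
W(l, b) = 8 + b
W(-40, -1)/q(63, -79) = (8 - 1)/(((3/2)*63*(-97 + 32*(-79)))) = 7/(((3/2)*63*(-97 - 2528))) = 7/(((3/2)*63*(-2625))) = 7/(-496125/2) = 7*(-2/496125) = -2/70875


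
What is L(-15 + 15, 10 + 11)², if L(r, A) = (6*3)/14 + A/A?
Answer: 256/49 ≈ 5.2245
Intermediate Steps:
L(r, A) = 16/7 (L(r, A) = 18*(1/14) + 1 = 9/7 + 1 = 16/7)
L(-15 + 15, 10 + 11)² = (16/7)² = 256/49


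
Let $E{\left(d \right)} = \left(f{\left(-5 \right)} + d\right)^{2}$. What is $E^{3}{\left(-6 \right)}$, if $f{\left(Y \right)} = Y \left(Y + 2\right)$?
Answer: $531441$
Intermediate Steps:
$f{\left(Y \right)} = Y \left(2 + Y\right)$
$E{\left(d \right)} = \left(15 + d\right)^{2}$ ($E{\left(d \right)} = \left(- 5 \left(2 - 5\right) + d\right)^{2} = \left(\left(-5\right) \left(-3\right) + d\right)^{2} = \left(15 + d\right)^{2}$)
$E^{3}{\left(-6 \right)} = \left(\left(15 - 6\right)^{2}\right)^{3} = \left(9^{2}\right)^{3} = 81^{3} = 531441$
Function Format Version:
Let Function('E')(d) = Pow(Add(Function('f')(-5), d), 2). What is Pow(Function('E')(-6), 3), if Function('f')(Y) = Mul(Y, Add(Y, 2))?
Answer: 531441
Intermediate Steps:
Function('f')(Y) = Mul(Y, Add(2, Y))
Function('E')(d) = Pow(Add(15, d), 2) (Function('E')(d) = Pow(Add(Mul(-5, Add(2, -5)), d), 2) = Pow(Add(Mul(-5, -3), d), 2) = Pow(Add(15, d), 2))
Pow(Function('E')(-6), 3) = Pow(Pow(Add(15, -6), 2), 3) = Pow(Pow(9, 2), 3) = Pow(81, 3) = 531441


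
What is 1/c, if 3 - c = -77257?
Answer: 1/77260 ≈ 1.2943e-5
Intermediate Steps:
c = 77260 (c = 3 - 1*(-77257) = 3 + 77257 = 77260)
1/c = 1/77260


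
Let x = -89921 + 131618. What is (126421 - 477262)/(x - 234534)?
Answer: 116947/64279 ≈ 1.8194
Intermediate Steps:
x = 41697
(126421 - 477262)/(x - 234534) = (126421 - 477262)/(41697 - 234534) = -350841/(-192837) = -350841*(-1/192837) = 116947/64279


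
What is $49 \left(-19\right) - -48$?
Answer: $-883$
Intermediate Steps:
$49 \left(-19\right) - -48 = -931 + 48 = -883$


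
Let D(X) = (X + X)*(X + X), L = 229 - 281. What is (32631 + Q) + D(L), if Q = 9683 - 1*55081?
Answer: -1951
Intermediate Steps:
L = -52
D(X) = 4*X**2 (D(X) = (2*X)*(2*X) = 4*X**2)
Q = -45398 (Q = 9683 - 55081 = -45398)
(32631 + Q) + D(L) = (32631 - 45398) + 4*(-52)**2 = -12767 + 4*2704 = -12767 + 10816 = -1951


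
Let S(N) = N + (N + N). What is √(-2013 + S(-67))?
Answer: 3*I*√246 ≈ 47.053*I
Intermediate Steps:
S(N) = 3*N (S(N) = N + 2*N = 3*N)
√(-2013 + S(-67)) = √(-2013 + 3*(-67)) = √(-2013 - 201) = √(-2214) = 3*I*√246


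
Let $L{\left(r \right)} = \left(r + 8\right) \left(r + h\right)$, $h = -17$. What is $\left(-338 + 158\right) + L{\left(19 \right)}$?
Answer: $-126$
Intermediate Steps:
$L{\left(r \right)} = \left(-17 + r\right) \left(8 + r\right)$ ($L{\left(r \right)} = \left(r + 8\right) \left(r - 17\right) = \left(8 + r\right) \left(-17 + r\right) = \left(-17 + r\right) \left(8 + r\right)$)
$\left(-338 + 158\right) + L{\left(19 \right)} = \left(-338 + 158\right) - \left(307 - 361\right) = -180 - -54 = -180 + 54 = -126$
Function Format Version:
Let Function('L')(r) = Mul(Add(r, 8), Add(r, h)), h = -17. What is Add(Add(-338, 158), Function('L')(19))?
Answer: -126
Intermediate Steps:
Function('L')(r) = Mul(Add(-17, r), Add(8, r)) (Function('L')(r) = Mul(Add(r, 8), Add(r, -17)) = Mul(Add(8, r), Add(-17, r)) = Mul(Add(-17, r), Add(8, r)))
Add(Add(-338, 158), Function('L')(19)) = Add(Add(-338, 158), Add(-136, Pow(19, 2), Mul(-9, 19))) = Add(-180, Add(-136, 361, -171)) = Add(-180, 54) = -126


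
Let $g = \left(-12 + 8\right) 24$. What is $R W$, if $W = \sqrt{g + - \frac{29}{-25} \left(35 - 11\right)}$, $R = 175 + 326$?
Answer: $\frac{1002 i \sqrt{426}}{5} \approx 4136.2 i$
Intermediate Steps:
$g = -96$ ($g = \left(-4\right) 24 = -96$)
$R = 501$
$W = \frac{2 i \sqrt{426}}{5}$ ($W = \sqrt{-96 + - \frac{29}{-25} \left(35 - 11\right)} = \sqrt{-96 + \left(-29\right) \left(- \frac{1}{25}\right) \left(35 - 11\right)} = \sqrt{-96 + \frac{29 \left(35 - 11\right)}{25}} = \sqrt{-96 + \frac{29}{25} \cdot 24} = \sqrt{-96 + \frac{696}{25}} = \sqrt{- \frac{1704}{25}} = \frac{2 i \sqrt{426}}{5} \approx 8.2559 i$)
$R W = 501 \frac{2 i \sqrt{426}}{5} = \frac{1002 i \sqrt{426}}{5}$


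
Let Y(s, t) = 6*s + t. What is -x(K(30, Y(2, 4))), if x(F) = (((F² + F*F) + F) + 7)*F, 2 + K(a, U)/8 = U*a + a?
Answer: -134259372832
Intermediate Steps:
Y(s, t) = t + 6*s
K(a, U) = -16 + 8*a + 8*U*a (K(a, U) = -16 + 8*(U*a + a) = -16 + 8*(a + U*a) = -16 + (8*a + 8*U*a) = -16 + 8*a + 8*U*a)
x(F) = F*(7 + F + 2*F²) (x(F) = (((F² + F²) + F) + 7)*F = ((2*F² + F) + 7)*F = ((F + 2*F²) + 7)*F = (7 + F + 2*F²)*F = F*(7 + F + 2*F²))
-x(K(30, Y(2, 4))) = -(-16 + 8*30 + 8*(4 + 6*2)*30)*(7 + (-16 + 8*30 + 8*(4 + 6*2)*30) + 2*(-16 + 8*30 + 8*(4 + 6*2)*30)²) = -(-16 + 240 + 8*(4 + 12)*30)*(7 + (-16 + 240 + 8*(4 + 12)*30) + 2*(-16 + 240 + 8*(4 + 12)*30)²) = -(-16 + 240 + 8*16*30)*(7 + (-16 + 240 + 8*16*30) + 2*(-16 + 240 + 8*16*30)²) = -(-16 + 240 + 3840)*(7 + (-16 + 240 + 3840) + 2*(-16 + 240 + 3840)²) = -4064*(7 + 4064 + 2*4064²) = -4064*(7 + 4064 + 2*16516096) = -4064*(7 + 4064 + 33032192) = -4064*33036263 = -1*134259372832 = -134259372832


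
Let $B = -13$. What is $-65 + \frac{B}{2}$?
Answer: $- \frac{143}{2} \approx -71.5$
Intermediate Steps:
$-65 + \frac{B}{2} = -65 + \frac{1}{2} \left(-13\right) = -65 - \frac{13}{2} = - \frac{143}{2}$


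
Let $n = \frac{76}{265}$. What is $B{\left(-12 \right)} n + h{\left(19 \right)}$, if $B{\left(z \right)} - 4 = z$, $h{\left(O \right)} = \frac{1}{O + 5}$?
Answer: $- \frac{14327}{6360} \approx -2.2527$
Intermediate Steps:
$h{\left(O \right)} = \frac{1}{5 + O}$
$B{\left(z \right)} = 4 + z$
$n = \frac{76}{265}$ ($n = 76 \cdot \frac{1}{265} = \frac{76}{265} \approx 0.28679$)
$B{\left(-12 \right)} n + h{\left(19 \right)} = \left(4 - 12\right) \frac{76}{265} + \frac{1}{5 + 19} = \left(-8\right) \frac{76}{265} + \frac{1}{24} = - \frac{608}{265} + \frac{1}{24} = - \frac{14327}{6360}$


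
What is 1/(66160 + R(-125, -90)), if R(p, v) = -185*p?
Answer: 1/89285 ≈ 1.1200e-5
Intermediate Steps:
1/(66160 + R(-125, -90)) = 1/(66160 - 185*(-125)) = 1/(66160 + 23125) = 1/89285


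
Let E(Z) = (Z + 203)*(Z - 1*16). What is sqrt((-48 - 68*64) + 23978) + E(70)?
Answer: 14742 + sqrt(19578) ≈ 14882.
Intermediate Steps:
E(Z) = (-16 + Z)*(203 + Z) (E(Z) = (203 + Z)*(Z - 16) = (203 + Z)*(-16 + Z) = (-16 + Z)*(203 + Z))
sqrt((-48 - 68*64) + 23978) + E(70) = sqrt((-48 - 68*64) + 23978) + (-3248 + 70**2 + 187*70) = sqrt((-48 - 4352) + 23978) + (-3248 + 4900 + 13090) = sqrt(-4400 + 23978) + 14742 = sqrt(19578) + 14742 = 14742 + sqrt(19578)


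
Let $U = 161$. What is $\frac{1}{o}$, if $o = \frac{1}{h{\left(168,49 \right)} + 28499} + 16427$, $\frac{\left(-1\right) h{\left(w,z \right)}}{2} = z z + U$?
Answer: $\frac{23375}{383981126} \approx 6.0875 \cdot 10^{-5}$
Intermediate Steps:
$h{\left(w,z \right)} = -322 - 2 z^{2}$ ($h{\left(w,z \right)} = - 2 \left(z z + 161\right) = - 2 \left(z^{2} + 161\right) = - 2 \left(161 + z^{2}\right) = -322 - 2 z^{2}$)
$o = \frac{383981126}{23375}$ ($o = \frac{1}{\left(-322 - 2 \cdot 49^{2}\right) + 28499} + 16427 = \frac{1}{\left(-322 - 4802\right) + 28499} + 16427 = \frac{1}{-5124 + 28499} + 16427 = \frac{1}{23375} + 16427 = \frac{383981126}{23375} \approx 16427.0$)
$\frac{1}{o} = \frac{1}{\frac{383981126}{23375}} = \frac{23375}{383981126}$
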